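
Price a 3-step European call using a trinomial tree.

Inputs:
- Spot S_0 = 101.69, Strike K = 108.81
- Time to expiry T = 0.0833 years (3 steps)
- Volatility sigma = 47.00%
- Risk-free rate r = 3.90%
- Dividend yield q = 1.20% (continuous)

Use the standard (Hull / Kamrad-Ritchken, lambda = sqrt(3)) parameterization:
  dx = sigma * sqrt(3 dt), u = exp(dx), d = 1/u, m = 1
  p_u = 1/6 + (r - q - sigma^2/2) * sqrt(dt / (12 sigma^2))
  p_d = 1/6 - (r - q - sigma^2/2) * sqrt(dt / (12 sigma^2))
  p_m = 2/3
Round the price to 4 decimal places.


Answer: Price = V(0,0) = 3.1068

Derivation:
dt = T/N = 0.027767; dx = sigma*sqrt(3*dt) = 0.135650
u = exp(dx) = 1.145281; d = 1/u = 0.873148
p_u = 0.158126, p_m = 0.666667, p_d = 0.175207
Discount per step: exp(-r*dt) = 0.998918
Stock lattice S(k, j) with j the centered position index:
  k=0: S(0,+0) = 101.6900
  k=1: S(1,-1) = 88.7904; S(1,+0) = 101.6900; S(1,+1) = 116.4636
  k=2: S(2,-2) = 77.5272; S(2,-1) = 88.7904; S(2,+0) = 101.6900; S(2,+1) = 116.4636; S(2,+2) = 133.3836
  k=3: S(3,-3) = 67.6927; S(3,-2) = 77.5272; S(3,-1) = 88.7904; S(3,+0) = 101.6900; S(3,+1) = 116.4636; S(3,+2) = 133.3836; S(3,+3) = 152.7617
Terminal payoffs V(N, j) = max(S_T - K, 0):
  V(3,-3) = 0.000000; V(3,-2) = 0.000000; V(3,-1) = 0.000000; V(3,+0) = 0.000000; V(3,+1) = 7.653643; V(3,+2) = 24.573618; V(3,+3) = 43.951746
Backward induction: V(k, j) = exp(-r*dt) * [p_u * V(k+1, j+1) + p_m * V(k+1, j) + p_d * V(k+1, j-1)]
  V(2,-2) = exp(-r*dt) * [p_u*0.000000 + p_m*0.000000 + p_d*0.000000] = 0.000000
  V(2,-1) = exp(-r*dt) * [p_u*0.000000 + p_m*0.000000 + p_d*0.000000] = 0.000000
  V(2,+0) = exp(-r*dt) * [p_u*7.653643 + p_m*0.000000 + p_d*0.000000] = 1.208929
  V(2,+1) = exp(-r*dt) * [p_u*24.573618 + p_m*7.653643 + p_d*0.000000] = 8.978425
  V(2,+2) = exp(-r*dt) * [p_u*43.951746 + p_m*24.573618 + p_d*7.653643] = 24.646590
  V(1,-1) = exp(-r*dt) * [p_u*1.208929 + p_m*0.000000 + p_d*0.000000] = 0.190956
  V(1,+0) = exp(-r*dt) * [p_u*8.978425 + p_m*1.208929 + p_d*0.000000] = 2.223265
  V(1,+1) = exp(-r*dt) * [p_u*24.646590 + p_m*8.978425 + p_d*1.208929] = 10.083767
  V(0,+0) = exp(-r*dt) * [p_u*10.083767 + p_m*2.223265 + p_d*0.190956] = 3.106771


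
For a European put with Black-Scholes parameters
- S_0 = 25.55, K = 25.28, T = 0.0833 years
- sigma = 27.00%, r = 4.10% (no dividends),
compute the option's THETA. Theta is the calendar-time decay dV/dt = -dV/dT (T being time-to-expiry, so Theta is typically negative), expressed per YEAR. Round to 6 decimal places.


Answer: Theta = -4.196159

Derivation:
d1 = 0.2191204449; d2 = 0.1411937486
phi(d1) = 0.3894789659; exp(-qT) = 1.0000000000; exp(-rT) = 0.9965905255
Theta = -S*exp(-qT)*phi(d1)*sigma/(2*sqrt(T)) + r*K*exp(-rT)*N(-d2) - q*S*exp(-qT)*N(-d1)
N(-d1) = 0.4132781125; N(-d2) = 0.4438584422; sqrt(T) = 0.2886173938
Term 1 = -25.5500 * 1.0000000000 * 0.3894789659 * 0.2700 / (2 * 0.2886173938) = -4.6546408913
Term 2 = 0.0410 * 25.2800 * 0.9965905255 * 0.4438584422 = 0.4584818681
Term 3 = 0 (no dividend yield, q = 0)
Theta = -4.6546408913 + (0.4584818681) + (0.0000000000) = -4.196159


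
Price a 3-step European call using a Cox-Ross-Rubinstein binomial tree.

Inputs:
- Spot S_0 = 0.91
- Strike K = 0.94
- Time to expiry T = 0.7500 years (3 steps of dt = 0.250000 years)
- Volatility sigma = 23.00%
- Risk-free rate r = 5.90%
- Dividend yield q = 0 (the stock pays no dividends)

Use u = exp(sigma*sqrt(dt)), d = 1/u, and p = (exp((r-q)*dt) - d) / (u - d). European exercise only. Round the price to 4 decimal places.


Answer: Price = V(0,0) = 0.0817

Derivation:
dt = T/N = 0.250000
u = exp(sigma*sqrt(dt)) = 1.121873; d = 1/u = 0.891366
p = (exp((r-q)*dt) - d) / (u - d) = 0.535745
Discount per step: exp(-r*dt) = 0.985358
Stock lattice S(k, i) with i counting down-moves:
  k=0: S(0,0) = 0.9100
  k=1: S(1,0) = 1.0209; S(1,1) = 0.8111
  k=2: S(2,0) = 1.1453; S(2,1) = 0.9100; S(2,2) = 0.7230
  k=3: S(3,0) = 1.2849; S(3,1) = 1.0209; S(3,2) = 0.8111; S(3,3) = 0.6445
Terminal payoffs V(N, i) = max(S_T - K, 0):
  V(3,0) = 0.344911; V(3,1) = 0.080905; V(3,2) = 0.000000; V(3,3) = 0.000000
Backward induction: V(k, i) = exp(-r*dt) * [p * V(k+1, i) + (1-p) * V(k+1, i+1)].
  V(2,0) = exp(-r*dt) * [p*0.344911 + (1-p)*0.080905] = 0.219089
  V(2,1) = exp(-r*dt) * [p*0.080905 + (1-p)*0.000000] = 0.042710
  V(2,2) = exp(-r*dt) * [p*0.000000 + (1-p)*0.000000] = 0.000000
  V(1,0) = exp(-r*dt) * [p*0.219089 + (1-p)*0.042710] = 0.135195
  V(1,1) = exp(-r*dt) * [p*0.042710 + (1-p)*0.000000] = 0.022547
  V(0,0) = exp(-r*dt) * [p*0.135195 + (1-p)*0.022547] = 0.081684


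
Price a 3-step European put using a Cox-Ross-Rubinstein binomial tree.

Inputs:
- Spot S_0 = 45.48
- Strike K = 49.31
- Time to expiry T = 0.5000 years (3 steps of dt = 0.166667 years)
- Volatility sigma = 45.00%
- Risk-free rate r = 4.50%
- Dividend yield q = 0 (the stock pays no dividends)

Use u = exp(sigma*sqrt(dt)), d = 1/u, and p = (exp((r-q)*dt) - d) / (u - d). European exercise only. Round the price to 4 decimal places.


Answer: Price = V(0,0) = 7.6814

Derivation:
dt = T/N = 0.166667
u = exp(sigma*sqrt(dt)) = 1.201669; d = 1/u = 0.832176
p = (exp((r-q)*dt) - d) / (u - d) = 0.474575
Discount per step: exp(-r*dt) = 0.992528
Stock lattice S(k, i) with i counting down-moves:
  k=0: S(0,0) = 45.4800
  k=1: S(1,0) = 54.6519; S(1,1) = 37.8473
  k=2: S(2,0) = 65.6735; S(2,1) = 45.4800; S(2,2) = 31.4956
  k=3: S(3,0) = 78.9179; S(3,1) = 54.6519; S(3,2) = 37.8473; S(3,3) = 26.2099
Terminal payoffs V(N, i) = max(K - S_T, 0):
  V(3,0) = 0.000000; V(3,1) = 0.000000; V(3,2) = 11.462651; V(3,3) = 23.100093
Backward induction: V(k, i) = exp(-r*dt) * [p * V(k+1, i) + (1-p) * V(k+1, i+1)].
  V(2,0) = exp(-r*dt) * [p*0.000000 + (1-p)*0.000000] = 0.000000
  V(2,1) = exp(-r*dt) * [p*0.000000 + (1-p)*11.462651] = 5.977760
  V(2,2) = exp(-r*dt) * [p*11.462651 + (1-p)*23.100093] = 17.445916
  V(1,0) = exp(-r*dt) * [p*0.000000 + (1-p)*5.977760] = 3.117395
  V(1,1) = exp(-r*dt) * [p*5.977760 + (1-p)*17.445916] = 11.913725
  V(0,0) = exp(-r*dt) * [p*3.117395 + (1-p)*11.913725] = 7.681378


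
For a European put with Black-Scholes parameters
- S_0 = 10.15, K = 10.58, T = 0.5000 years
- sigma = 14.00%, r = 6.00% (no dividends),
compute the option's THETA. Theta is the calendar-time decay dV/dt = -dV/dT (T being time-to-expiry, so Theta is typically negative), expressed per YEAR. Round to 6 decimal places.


Answer: Theta = -0.051441

Derivation:
d1 = -0.0665864368; d2 = -0.1655813862
phi(d1) = 0.3980588541; exp(-qT) = 1.0000000000; exp(-rT) = 0.9704455335
Theta = -S*exp(-qT)*phi(d1)*sigma/(2*sqrt(T)) + r*K*exp(-rT)*N(-d2) - q*S*exp(-qT)*N(-d1)
N(-d1) = 0.5265445282; N(-d2) = 0.5657568016; sqrt(T) = 0.7071067812
Term 1 = -10.1500 * 1.0000000000 * 0.3980588541 * 0.1400 / (2 * 0.7071067812) = -0.3999690335
Term 2 = 0.0600 * 10.5800 * 0.9704455335 * 0.5657568016 = 0.3485281551
Term 3 = 0 (no dividend yield, q = 0)
Theta = -0.3999690335 + (0.3485281551) + (0.0000000000) = -0.051441


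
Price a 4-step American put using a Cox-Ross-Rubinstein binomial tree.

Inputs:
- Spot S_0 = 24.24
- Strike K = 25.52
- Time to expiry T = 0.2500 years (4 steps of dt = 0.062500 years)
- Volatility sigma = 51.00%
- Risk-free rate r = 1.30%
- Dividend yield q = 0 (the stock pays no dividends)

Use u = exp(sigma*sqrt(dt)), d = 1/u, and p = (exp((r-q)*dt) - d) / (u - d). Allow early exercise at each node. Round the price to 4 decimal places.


dt = T/N = 0.062500
u = exp(sigma*sqrt(dt)) = 1.135985; d = 1/u = 0.880293
p = (exp((r-q)*dt) - d) / (u - d) = 0.471347
Discount per step: exp(-r*dt) = 0.999188
Stock lattice S(k, i) with i counting down-moves:
  k=0: S(0,0) = 24.2400
  k=1: S(1,0) = 27.5363; S(1,1) = 21.3383
  k=2: S(2,0) = 31.2808; S(2,1) = 24.2400; S(2,2) = 18.7840
  k=3: S(3,0) = 35.5345; S(3,1) = 27.5363; S(3,2) = 21.3383; S(3,3) = 16.5354
  k=4: S(4,0) = 40.3667; S(4,1) = 31.2808; S(4,2) = 24.2400; S(4,3) = 18.7840; S(4,4) = 14.5560
Terminal payoffs V(N, i) = max(K - S_T, 0):
  V(4,0) = 0.000000; V(4,1) = 0.000000; V(4,2) = 1.280000; V(4,3) = 6.736024; V(4,4) = 10.963987
Backward induction: V(k, i) = exp(-r*dt) * [p * V(k+1, i) + (1-p) * V(k+1, i+1)]; then take max(V_cont, immediate exercise) for American.
  V(3,0) = exp(-r*dt) * [p*0.000000 + (1-p)*0.000000] = 0.000000; exercise = 0.000000; V(3,0) = max -> 0.000000
  V(3,1) = exp(-r*dt) * [p*0.000000 + (1-p)*1.280000] = 0.676126; exercise = 0.000000; V(3,1) = max -> 0.676126
  V(3,2) = exp(-r*dt) * [p*1.280000 + (1-p)*6.736024] = 4.160961; exercise = 4.181688; V(3,2) = max -> 4.181688
  V(3,3) = exp(-r*dt) * [p*6.736024 + (1-p)*10.963987] = 8.963863; exercise = 8.984590; V(3,3) = max -> 8.984590
  V(2,0) = exp(-r*dt) * [p*0.000000 + (1-p)*0.676126] = 0.357146; exercise = 0.000000; V(2,0) = max -> 0.357146
  V(2,1) = exp(-r*dt) * [p*0.676126 + (1-p)*4.181688] = 2.527297; exercise = 1.280000; V(2,1) = max -> 2.527297
  V(2,2) = exp(-r*dt) * [p*4.181688 + (1-p)*8.984590] = 6.715298; exercise = 6.736024; V(2,2) = max -> 6.736024
  V(1,0) = exp(-r*dt) * [p*0.357146 + (1-p)*2.527297] = 1.503181; exercise = 0.000000; V(1,0) = max -> 1.503181
  V(1,1) = exp(-r*dt) * [p*2.527297 + (1-p)*6.736024] = 4.748393; exercise = 4.181688; V(1,1) = max -> 4.748393
  V(0,0) = exp(-r*dt) * [p*1.503181 + (1-p)*4.748393] = 3.216158; exercise = 1.280000; V(0,0) = max -> 3.216158

Answer: Price = V(0,0) = 3.2162


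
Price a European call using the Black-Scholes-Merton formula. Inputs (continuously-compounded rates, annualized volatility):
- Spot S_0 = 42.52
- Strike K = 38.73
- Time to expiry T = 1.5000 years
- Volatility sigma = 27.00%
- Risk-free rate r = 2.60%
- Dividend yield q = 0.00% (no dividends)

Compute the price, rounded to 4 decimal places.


d1 = (ln(S/K) + (r - q + 0.5*sigma^2) * T) / (sigma * sqrt(T)) = 0.56560551
d2 = d1 - sigma * sqrt(T) = 0.23492439
exp(-rT) = 0.96175071; exp(-qT) = 1.00000000
C = S_0 * exp(-qT) * N(d1) - K * exp(-rT) * N(d2)
N(d1) = 0.71416901; N(d2) = 0.59286629
C = 42.5200 * 1.00000000 * 0.71416901 - 38.7300 * 0.96175071 * 0.59286629 = 8.2830

Answer: Price = 8.2830


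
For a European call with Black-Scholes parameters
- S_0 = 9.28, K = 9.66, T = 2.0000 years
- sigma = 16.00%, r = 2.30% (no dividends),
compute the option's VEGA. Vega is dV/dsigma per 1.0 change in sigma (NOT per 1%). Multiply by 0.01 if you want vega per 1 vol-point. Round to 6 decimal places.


Answer: Vega = 5.185293

Derivation:
d1 = 0.1390697779; d2 = -0.0872043920
phi(d1) = 0.3951030213; exp(-qT) = 1.0000000000; exp(-rT) = 0.9550419622
Vega = S * exp(-qT) * phi(d1) * sqrt(T) = 9.2800 * 1.0000000000 * 0.3951030213 * 1.4142135624 = 5.185293


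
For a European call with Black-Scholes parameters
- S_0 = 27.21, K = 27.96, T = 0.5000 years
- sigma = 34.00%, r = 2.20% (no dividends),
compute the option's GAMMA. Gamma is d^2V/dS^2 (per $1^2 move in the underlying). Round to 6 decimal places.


Answer: Gamma = 0.060899

Derivation:
d1 = 0.0528651141; d2 = -0.1875511915
phi(d1) = 0.3983852037; exp(-qT) = 1.0000000000; exp(-rT) = 0.9890602788
Gamma = exp(-qT) * phi(d1) / (S * sigma * sqrt(T)) = 1.0000000000 * 0.3983852037 / (27.2100 * 0.3400 * 0.7071067812) = 0.060899


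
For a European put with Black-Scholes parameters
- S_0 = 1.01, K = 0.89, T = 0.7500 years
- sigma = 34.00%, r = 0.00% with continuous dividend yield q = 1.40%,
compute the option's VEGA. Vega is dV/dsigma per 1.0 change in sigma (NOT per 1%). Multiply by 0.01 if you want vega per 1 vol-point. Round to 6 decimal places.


Answer: Vega = 0.298275

Derivation:
d1 = 0.5411271337; d2 = 0.2466784964
phi(d1) = 0.3446079722; exp(-qT) = 0.9895549326; exp(-rT) = 1.0000000000
Vega = S * exp(-qT) * phi(d1) * sqrt(T) = 1.0100 * 0.9895549326 * 0.3446079722 * 0.8660254038 = 0.298275


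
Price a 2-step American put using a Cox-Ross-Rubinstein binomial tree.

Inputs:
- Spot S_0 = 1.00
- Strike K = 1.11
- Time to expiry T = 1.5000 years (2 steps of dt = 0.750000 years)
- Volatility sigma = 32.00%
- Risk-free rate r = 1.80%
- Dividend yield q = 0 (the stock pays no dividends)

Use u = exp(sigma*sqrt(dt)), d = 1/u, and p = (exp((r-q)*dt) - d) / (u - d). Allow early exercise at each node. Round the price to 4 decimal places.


Answer: Price = V(0,0) = 0.2157

Derivation:
dt = T/N = 0.750000
u = exp(sigma*sqrt(dt)) = 1.319335; d = 1/u = 0.757957
p = (exp((r-q)*dt) - d) / (u - d) = 0.455369
Discount per step: exp(-r*dt) = 0.986591
Stock lattice S(k, i) with i counting down-moves:
  k=0: S(0,0) = 1.0000
  k=1: S(1,0) = 1.3193; S(1,1) = 0.7580
  k=2: S(2,0) = 1.7406; S(2,1) = 1.0000; S(2,2) = 0.5745
Terminal payoffs V(N, i) = max(K - S_T, 0):
  V(2,0) = 0.000000; V(2,1) = 0.110000; V(2,2) = 0.535501
Backward induction: V(k, i) = exp(-r*dt) * [p * V(k+1, i) + (1-p) * V(k+1, i+1)]; then take max(V_cont, immediate exercise) for American.
  V(1,0) = exp(-r*dt) * [p*0.000000 + (1-p)*0.110000] = 0.059106; exercise = 0.000000; V(1,0) = max -> 0.059106
  V(1,1) = exp(-r*dt) * [p*0.110000 + (1-p)*0.535501] = 0.337158; exercise = 0.352043; V(1,1) = max -> 0.352043
  V(0,0) = exp(-r*dt) * [p*0.059106 + (1-p)*0.352043] = 0.215716; exercise = 0.110000; V(0,0) = max -> 0.215716


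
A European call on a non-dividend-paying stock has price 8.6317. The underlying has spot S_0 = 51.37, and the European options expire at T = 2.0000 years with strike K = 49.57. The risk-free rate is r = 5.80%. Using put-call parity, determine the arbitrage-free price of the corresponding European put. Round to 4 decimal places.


Put-call parity: C - P = S_0 * exp(-qT) - K * exp(-rT).
S_0 * exp(-qT) = 51.3700 * 1.00000000 = 51.37000000
K * exp(-rT) = 49.5700 * 0.89047522 = 44.14085682
P = C - S*exp(-qT) + K*exp(-rT)
P = 8.6317 - 51.37000000 + 44.14085682 = 1.4026

Answer: Put price = 1.4026


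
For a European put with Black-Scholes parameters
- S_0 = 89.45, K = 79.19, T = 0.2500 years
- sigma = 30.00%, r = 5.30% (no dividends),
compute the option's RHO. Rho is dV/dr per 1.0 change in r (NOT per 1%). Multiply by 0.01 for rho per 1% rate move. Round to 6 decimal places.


d1 = 0.9755318782; d2 = 0.8255318782
phi(d1) = 0.2478901050; exp(-qT) = 1.0000000000; exp(-rT) = 0.9868373948
N(-d2) = 0.2045348460
Rho = -K*T*exp(-rT)*N(-d2) = -79.1900 * 0.2500 * 0.9868373948 * 0.2045348460 = -3.995980

Answer: Rho = -3.995980


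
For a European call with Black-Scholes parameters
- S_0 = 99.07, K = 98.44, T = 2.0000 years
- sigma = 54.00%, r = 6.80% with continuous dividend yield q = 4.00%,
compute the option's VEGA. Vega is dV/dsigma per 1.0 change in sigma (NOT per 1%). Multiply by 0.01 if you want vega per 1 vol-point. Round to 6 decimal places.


d1 = 0.4635208635; d2 = -0.3001544602
phi(d1) = 0.3583072829; exp(-qT) = 0.9231163464; exp(-rT) = 0.8728426325
Vega = S * exp(-qT) * phi(d1) * sqrt(T) = 99.0700 * 0.9231163464 * 0.3583072829 * 1.4142135624 = 46.341409

Answer: Vega = 46.341409


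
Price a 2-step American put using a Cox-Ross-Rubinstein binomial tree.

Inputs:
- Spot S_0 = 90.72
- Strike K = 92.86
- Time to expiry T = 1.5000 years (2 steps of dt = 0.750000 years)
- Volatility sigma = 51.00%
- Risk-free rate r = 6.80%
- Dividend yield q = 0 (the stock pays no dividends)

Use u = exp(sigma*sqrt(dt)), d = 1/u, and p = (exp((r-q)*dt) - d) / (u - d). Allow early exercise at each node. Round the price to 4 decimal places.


dt = T/N = 0.750000
u = exp(sigma*sqrt(dt)) = 1.555307; d = 1/u = 0.642960
p = (exp((r-q)*dt) - d) / (u - d) = 0.448692
Discount per step: exp(-r*dt) = 0.950279
Stock lattice S(k, i) with i counting down-moves:
  k=0: S(0,0) = 90.7200
  k=1: S(1,0) = 141.0975; S(1,1) = 58.3293
  k=2: S(2,0) = 219.4499; S(2,1) = 90.7200; S(2,2) = 37.5034
Terminal payoffs V(N, i) = max(K - S_T, 0):
  V(2,0) = 0.000000; V(2,1) = 2.140000; V(2,2) = 55.356588
Backward induction: V(k, i) = exp(-r*dt) * [p * V(k+1, i) + (1-p) * V(k+1, i+1)]; then take max(V_cont, immediate exercise) for American.
  V(1,0) = exp(-r*dt) * [p*0.000000 + (1-p)*2.140000] = 1.121138; exercise = 0.000000; V(1,0) = max -> 1.121138
  V(1,1) = exp(-r*dt) * [p*2.140000 + (1-p)*55.356588] = 29.913557; exercise = 34.530680; V(1,1) = max -> 34.530680
  V(0,0) = exp(-r*dt) * [p*1.121138 + (1-p)*34.530680] = 18.568521; exercise = 2.140000; V(0,0) = max -> 18.568521

Answer: Price = V(0,0) = 18.5685


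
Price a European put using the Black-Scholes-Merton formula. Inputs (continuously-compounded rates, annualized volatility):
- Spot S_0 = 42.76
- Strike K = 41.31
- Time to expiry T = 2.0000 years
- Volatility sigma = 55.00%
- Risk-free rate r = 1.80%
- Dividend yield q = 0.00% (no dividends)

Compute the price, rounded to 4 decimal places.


Answer: Price = 11.0945

Derivation:
d1 = (ln(S/K) + (r - q + 0.5*sigma^2) * T) / (sigma * sqrt(T)) = 0.47954501
d2 = d1 - sigma * sqrt(T) = -0.29827244
exp(-rT) = 0.96464029; exp(-qT) = 1.00000000
P = K * exp(-rT) * N(-d2) - S_0 * exp(-qT) * N(-d1)
N(-d1) = 0.31577548; N(-d2) = 0.61725238
P = 41.3100 * 0.96464029 * 0.61725238 - 42.7600 * 1.00000000 * 0.31577548 = 11.0945


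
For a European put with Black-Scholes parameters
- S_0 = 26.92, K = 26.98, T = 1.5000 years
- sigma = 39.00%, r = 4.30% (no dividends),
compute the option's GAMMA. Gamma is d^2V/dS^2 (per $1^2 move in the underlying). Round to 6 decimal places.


d1 = 0.3692001873; d2 = -0.1084503126
phi(d1) = 0.3726584650; exp(-qT) = 1.0000000000; exp(-rT) = 0.9375361143
Gamma = exp(-qT) * phi(d1) / (S * sigma * sqrt(T)) = 1.0000000000 * 0.3726584650 / (26.9200 * 0.3900 * 1.2247448714) = 0.028982

Answer: Gamma = 0.028982


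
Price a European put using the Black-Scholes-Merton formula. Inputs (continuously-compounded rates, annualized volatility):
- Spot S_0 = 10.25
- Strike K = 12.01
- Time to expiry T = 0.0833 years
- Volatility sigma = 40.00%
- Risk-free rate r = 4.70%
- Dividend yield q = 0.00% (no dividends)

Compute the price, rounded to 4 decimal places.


Answer: Price = 1.7666

Derivation:
d1 = (ln(S/K) + (r - q + 0.5*sigma^2) * T) / (sigma * sqrt(T)) = -1.28095910
d2 = d1 - sigma * sqrt(T) = -1.39640605
exp(-rT) = 0.99609255; exp(-qT) = 1.00000000
P = K * exp(-rT) * N(-d2) - S_0 * exp(-qT) * N(-d1)
N(-d1) = 0.89989598; N(-d2) = 0.91870387
P = 12.0100 * 0.99609255 * 0.91870387 - 10.2500 * 1.00000000 * 0.89989598 = 1.7666


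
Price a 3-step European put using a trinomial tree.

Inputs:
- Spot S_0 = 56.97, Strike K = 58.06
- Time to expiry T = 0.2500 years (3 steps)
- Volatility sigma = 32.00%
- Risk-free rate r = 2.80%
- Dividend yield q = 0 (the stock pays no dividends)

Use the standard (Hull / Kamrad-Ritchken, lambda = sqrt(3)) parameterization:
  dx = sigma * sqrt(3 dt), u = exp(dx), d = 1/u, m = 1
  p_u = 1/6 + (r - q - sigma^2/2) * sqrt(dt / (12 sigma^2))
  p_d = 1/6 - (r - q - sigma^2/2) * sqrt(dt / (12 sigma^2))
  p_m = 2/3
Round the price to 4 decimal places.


dt = T/N = 0.083333; dx = sigma*sqrt(3*dt) = 0.160000
u = exp(dx) = 1.173511; d = 1/u = 0.852144
p_u = 0.160625, p_m = 0.666667, p_d = 0.172708
Discount per step: exp(-r*dt) = 0.997669
Stock lattice S(k, j) with j the centered position index:
  k=0: S(0,+0) = 56.9700
  k=1: S(1,-1) = 48.5466; S(1,+0) = 56.9700; S(1,+1) = 66.8549
  k=2: S(2,-2) = 41.3687; S(2,-1) = 48.5466; S(2,+0) = 56.9700; S(2,+1) = 66.8549; S(2,+2) = 78.4550
  k=3: S(3,-3) = 35.2521; S(3,-2) = 41.3687; S(3,-1) = 48.5466; S(3,+0) = 56.9700; S(3,+1) = 66.8549; S(3,+2) = 78.4550; S(3,+3) = 92.0678
Terminal payoffs V(N, j) = max(K - S_T, 0):
  V(3,-3) = 22.807910; V(3,-2) = 16.691289; V(3,-1) = 9.513368; V(3,+0) = 1.090000; V(3,+1) = 0.000000; V(3,+2) = 0.000000; V(3,+3) = 0.000000
Backward induction: V(k, j) = exp(-r*dt) * [p_u * V(k+1, j+1) + p_m * V(k+1, j) + p_d * V(k+1, j-1)]
  V(2,-2) = exp(-r*dt) * [p_u*9.513368 + p_m*16.691289 + p_d*22.807910] = 16.556051
  V(2,-1) = exp(-r*dt) * [p_u*1.090000 + p_m*9.513368 + p_d*16.691289] = 9.378144
  V(2,+0) = exp(-r*dt) * [p_u*0.000000 + p_m*1.090000 + p_d*9.513368] = 2.364182
  V(2,+1) = exp(-r*dt) * [p_u*0.000000 + p_m*0.000000 + p_d*1.090000] = 0.187813
  V(2,+2) = exp(-r*dt) * [p_u*0.000000 + p_m*0.000000 + p_d*0.000000] = 0.000000
  V(1,-1) = exp(-r*dt) * [p_u*2.364182 + p_m*9.378144 + p_d*16.556051] = 9.469090
  V(1,+0) = exp(-r*dt) * [p_u*0.187813 + p_m*2.364182 + p_d*9.378144] = 3.218454
  V(1,+1) = exp(-r*dt) * [p_u*0.000000 + p_m*0.187813 + p_d*2.364182] = 0.532279
  V(0,+0) = exp(-r*dt) * [p_u*0.532279 + p_m*3.218454 + p_d*9.469090] = 3.857513

Answer: Price = V(0,0) = 3.8575


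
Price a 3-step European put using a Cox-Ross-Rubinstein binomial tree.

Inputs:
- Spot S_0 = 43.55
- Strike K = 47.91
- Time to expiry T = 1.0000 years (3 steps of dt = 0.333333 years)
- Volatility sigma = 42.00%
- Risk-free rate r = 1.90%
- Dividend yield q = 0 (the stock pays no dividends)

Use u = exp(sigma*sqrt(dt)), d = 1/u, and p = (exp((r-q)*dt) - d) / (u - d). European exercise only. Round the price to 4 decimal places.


dt = T/N = 0.333333
u = exp(sigma*sqrt(dt)) = 1.274415; d = 1/u = 0.784674
p = (exp((r-q)*dt) - d) / (u - d) = 0.452647
Discount per step: exp(-r*dt) = 0.993687
Stock lattice S(k, i) with i counting down-moves:
  k=0: S(0,0) = 43.5500
  k=1: S(1,0) = 55.5008; S(1,1) = 34.1725
  k=2: S(2,0) = 70.7310; S(2,1) = 43.5500; S(2,2) = 26.8143
  k=3: S(3,0) = 90.1406; S(3,1) = 55.5008; S(3,2) = 34.1725; S(3,3) = 21.0405
Terminal payoffs V(N, i) = max(K - S_T, 0):
  V(3,0) = 0.000000; V(3,1) = 0.000000; V(3,2) = 13.737453; V(3,3) = 26.869517
Backward induction: V(k, i) = exp(-r*dt) * [p * V(k+1, i) + (1-p) * V(k+1, i+1)].
  V(2,0) = exp(-r*dt) * [p*0.000000 + (1-p)*0.000000] = 0.000000
  V(2,1) = exp(-r*dt) * [p*0.000000 + (1-p)*13.737453] = 7.471771
  V(2,2) = exp(-r*dt) * [p*13.737453 + (1-p)*26.869517] = 20.793225
  V(1,0) = exp(-r*dt) * [p*0.000000 + (1-p)*7.471771] = 4.063880
  V(1,1) = exp(-r*dt) * [p*7.471771 + (1-p)*20.793225] = 14.670109
  V(0,0) = exp(-r*dt) * [p*4.063880 + (1-p)*14.670109] = 9.806928

Answer: Price = V(0,0) = 9.8069


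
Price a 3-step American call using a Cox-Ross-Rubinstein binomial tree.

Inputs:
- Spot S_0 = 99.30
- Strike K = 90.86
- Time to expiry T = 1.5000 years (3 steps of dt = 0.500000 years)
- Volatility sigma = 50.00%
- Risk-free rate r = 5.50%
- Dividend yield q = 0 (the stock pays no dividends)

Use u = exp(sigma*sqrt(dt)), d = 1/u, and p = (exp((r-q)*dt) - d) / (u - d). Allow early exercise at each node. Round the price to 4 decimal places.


dt = T/N = 0.500000
u = exp(sigma*sqrt(dt)) = 1.424119; d = 1/u = 0.702189
p = (exp((r-q)*dt) - d) / (u - d) = 0.451142
Discount per step: exp(-r*dt) = 0.972875
Stock lattice S(k, i) with i counting down-moves:
  k=0: S(0,0) = 99.3000
  k=1: S(1,0) = 141.4150; S(1,1) = 69.7273
  k=2: S(2,0) = 201.3918; S(2,1) = 99.3000; S(2,2) = 48.9617
  k=3: S(3,0) = 286.8059; S(3,1) = 141.4150; S(3,2) = 69.7273; S(3,3) = 34.3804
Terminal payoffs V(N, i) = max(S_T - K, 0):
  V(3,0) = 195.945918; V(3,1) = 50.555019; V(3,2) = 0.000000; V(3,3) = 0.000000
Backward induction: V(k, i) = exp(-r*dt) * [p * V(k+1, i) + (1-p) * V(k+1, i+1)]; then take max(V_cont, immediate exercise) for American.
  V(2,0) = exp(-r*dt) * [p*195.945918 + (1-p)*50.555019] = 112.996424; exercise = 110.531818; V(2,0) = max -> 112.996424
  V(2,1) = exp(-r*dt) * [p*50.555019 + (1-p)*0.000000] = 22.188827; exercise = 8.440000; V(2,1) = max -> 22.188827
  V(2,2) = exp(-r*dt) * [p*0.000000 + (1-p)*0.000000] = 0.000000; exercise = 0.000000; V(2,2) = max -> 0.000000
  V(1,0) = exp(-r*dt) * [p*112.996424 + (1-p)*22.188827] = 61.442815; exercise = 50.555019; V(1,0) = max -> 61.442815
  V(1,1) = exp(-r*dt) * [p*22.188827 + (1-p)*0.000000] = 9.738777; exercise = 0.000000; V(1,1) = max -> 9.738777
  V(0,0) = exp(-r*dt) * [p*61.442815 + (1-p)*9.738777] = 32.167747; exercise = 8.440000; V(0,0) = max -> 32.167747

Answer: Price = V(0,0) = 32.1677


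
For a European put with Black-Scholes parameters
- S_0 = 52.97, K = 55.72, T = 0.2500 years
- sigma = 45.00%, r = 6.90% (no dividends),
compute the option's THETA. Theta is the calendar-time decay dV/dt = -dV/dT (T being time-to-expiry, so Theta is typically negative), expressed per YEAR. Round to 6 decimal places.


d1 = -0.0357819260; d2 = -0.2607819260
phi(d1) = 0.3986869700; exp(-qT) = 1.0000000000; exp(-rT) = 0.9828979294
Theta = -S*exp(-qT)*phi(d1)*sigma/(2*sqrt(T)) + r*K*exp(-rT)*N(-d2) - q*S*exp(-qT)*N(-d1)
N(-d1) = 0.5142718776; N(-d2) = 0.6028696584; sqrt(T) = 0.5000000000
Term 1 = -52.9700 * 1.0000000000 * 0.3986869700 * 0.4500 / (2 * 0.5000000000) = -9.5033019604
Term 2 = 0.0690 * 55.7200 * 0.9828979294 * 0.6028696584 = 2.2782010392
Term 3 = 0 (no dividend yield, q = 0)
Theta = -9.5033019604 + (2.2782010392) + (0.0000000000) = -7.225101

Answer: Theta = -7.225101


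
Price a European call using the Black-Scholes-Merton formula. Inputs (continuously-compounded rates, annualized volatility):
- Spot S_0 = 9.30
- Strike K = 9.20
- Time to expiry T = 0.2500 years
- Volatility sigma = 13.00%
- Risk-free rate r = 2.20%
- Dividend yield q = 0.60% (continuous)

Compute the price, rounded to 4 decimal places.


d1 = (ln(S/K) + (r - q + 0.5*sigma^2) * T) / (sigma * sqrt(T)) = 0.26036025
d2 = d1 - sigma * sqrt(T) = 0.19536025
exp(-rT) = 0.99451510; exp(-qT) = 0.99850112
C = S_0 * exp(-qT) * N(d1) - K * exp(-rT) * N(d2)
N(d1) = 0.60270705; N(d2) = 0.57744453
C = 9.3000 * 0.99850112 * 0.60270705 - 9.2000 * 0.99451510 * 0.57744453 = 0.3134

Answer: Price = 0.3134


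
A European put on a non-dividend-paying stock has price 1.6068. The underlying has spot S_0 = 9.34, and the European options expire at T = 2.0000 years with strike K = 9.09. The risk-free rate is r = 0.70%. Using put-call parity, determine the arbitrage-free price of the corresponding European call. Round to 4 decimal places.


Answer: Call price = 1.9832

Derivation:
Put-call parity: C - P = S_0 * exp(-qT) - K * exp(-rT).
S_0 * exp(-qT) = 9.3400 * 1.00000000 = 9.34000000
K * exp(-rT) = 9.0900 * 0.98609754 = 8.96362668
C = P + S*exp(-qT) - K*exp(-rT)
C = 1.6068 + 9.34000000 - 8.96362668 = 1.9832


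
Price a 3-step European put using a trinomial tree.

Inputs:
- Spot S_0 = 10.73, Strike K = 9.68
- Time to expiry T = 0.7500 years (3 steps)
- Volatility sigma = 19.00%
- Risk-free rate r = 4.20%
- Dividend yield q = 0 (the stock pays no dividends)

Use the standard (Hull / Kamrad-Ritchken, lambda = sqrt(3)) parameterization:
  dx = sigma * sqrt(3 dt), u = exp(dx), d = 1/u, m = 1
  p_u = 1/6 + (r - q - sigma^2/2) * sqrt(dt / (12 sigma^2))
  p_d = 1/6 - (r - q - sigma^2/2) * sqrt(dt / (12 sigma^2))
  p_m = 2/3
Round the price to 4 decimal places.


Answer: Price = V(0,0) = 0.2113

Derivation:
dt = T/N = 0.250000; dx = sigma*sqrt(3*dt) = 0.164545
u = exp(dx) = 1.178856; d = 1/u = 0.848280
p_u = 0.184861, p_m = 0.666667, p_d = 0.148473
Discount per step: exp(-r*dt) = 0.989555
Stock lattice S(k, j) with j the centered position index:
  k=0: S(0,+0) = 10.7300
  k=1: S(1,-1) = 9.1020; S(1,+0) = 10.7300; S(1,+1) = 12.6491
  k=2: S(2,-2) = 7.7211; S(2,-1) = 9.1020; S(2,+0) = 10.7300; S(2,+1) = 12.6491; S(2,+2) = 14.9115
  k=3: S(3,-3) = 6.5496; S(3,-2) = 7.7211; S(3,-1) = 9.1020; S(3,+0) = 10.7300; S(3,+1) = 12.6491; S(3,+2) = 14.9115; S(3,+3) = 17.5785
Terminal payoffs V(N, j) = max(K - S_T, 0):
  V(3,-3) = 3.130367; V(3,-2) = 1.958923; V(3,-1) = 0.577958; V(3,+0) = 0.000000; V(3,+1) = 0.000000; V(3,+2) = 0.000000; V(3,+3) = 0.000000
Backward induction: V(k, j) = exp(-r*dt) * [p_u * V(k+1, j+1) + p_m * V(k+1, j) + p_d * V(k+1, j-1)]
  V(2,-2) = exp(-r*dt) * [p_u*0.577958 + p_m*1.958923 + p_d*3.130367] = 1.857953
  V(2,-1) = exp(-r*dt) * [p_u*0.000000 + p_m*0.577958 + p_d*1.958923] = 0.669089
  V(2,+0) = exp(-r*dt) * [p_u*0.000000 + p_m*0.000000 + p_d*0.577958] = 0.084915
  V(2,+1) = exp(-r*dt) * [p_u*0.000000 + p_m*0.000000 + p_d*0.000000] = 0.000000
  V(2,+2) = exp(-r*dt) * [p_u*0.000000 + p_m*0.000000 + p_d*0.000000] = 0.000000
  V(1,-1) = exp(-r*dt) * [p_u*0.084915 + p_m*0.669089 + p_d*1.857953] = 0.729908
  V(1,+0) = exp(-r*dt) * [p_u*0.000000 + p_m*0.084915 + p_d*0.669089] = 0.154322
  V(1,+1) = exp(-r*dt) * [p_u*0.000000 + p_m*0.000000 + p_d*0.084915] = 0.012476
  V(0,+0) = exp(-r*dt) * [p_u*0.012476 + p_m*0.154322 + p_d*0.729908] = 0.211328


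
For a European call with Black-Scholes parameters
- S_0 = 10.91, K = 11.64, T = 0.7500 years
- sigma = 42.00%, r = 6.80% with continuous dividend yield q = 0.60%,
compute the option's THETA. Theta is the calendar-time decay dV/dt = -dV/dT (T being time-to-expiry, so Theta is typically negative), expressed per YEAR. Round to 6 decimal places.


d1 = 0.1316423429; d2 = -0.2320883267
phi(d1) = 0.3955004372; exp(-qT) = 0.9955101098; exp(-rT) = 0.9502786705
Theta = -S*exp(-qT)*phi(d1)*sigma/(2*sqrt(T)) - r*K*exp(-rT)*N(d2) + q*S*exp(-qT)*N(d1)
N(d1) = 0.5523664039; N(d2) = 0.4082347057; sqrt(T) = 0.8660254038
Term 1 = -10.9100 * 0.9955101098 * 0.3955004372 * 0.4200 / (2 * 0.8660254038) = -1.0416121961
Term 2 = -0.0680 * 11.6400 * 0.9502786705 * 0.4082347057 = -0.3070596832
Term 3 = 0.0060 * 10.9100 * 0.9955101098 * 0.5523664039 = 0.0359955598
Theta = -1.0416121961 + (-0.3070596832) + (0.0359955598) = -1.312676

Answer: Theta = -1.312676


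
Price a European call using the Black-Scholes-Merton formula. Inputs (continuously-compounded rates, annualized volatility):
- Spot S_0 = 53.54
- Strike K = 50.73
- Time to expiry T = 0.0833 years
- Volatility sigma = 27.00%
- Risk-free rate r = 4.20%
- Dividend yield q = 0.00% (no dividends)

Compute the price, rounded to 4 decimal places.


Answer: Price = 3.5310

Derivation:
d1 = (ln(S/K) + (r - q + 0.5*sigma^2) * T) / (sigma * sqrt(T)) = 0.77568374
d2 = d1 - sigma * sqrt(T) = 0.69775705
exp(-rT) = 0.99650751; exp(-qT) = 1.00000000
C = S_0 * exp(-qT) * N(d1) - K * exp(-rT) * N(d2)
N(d1) = 0.78103213; N(d2) = 0.75733543
C = 53.5400 * 1.00000000 * 0.78103213 - 50.7300 * 0.99650751 * 0.75733543 = 3.5310


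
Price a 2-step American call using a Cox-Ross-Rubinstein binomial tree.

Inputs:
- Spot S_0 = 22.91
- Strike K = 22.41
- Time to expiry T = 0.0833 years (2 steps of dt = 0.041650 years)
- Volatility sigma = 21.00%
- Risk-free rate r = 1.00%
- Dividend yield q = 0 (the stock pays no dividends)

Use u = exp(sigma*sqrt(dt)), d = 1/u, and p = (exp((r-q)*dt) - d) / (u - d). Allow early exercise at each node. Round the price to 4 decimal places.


Answer: Price = V(0,0) = 0.8720

Derivation:
dt = T/N = 0.041650
u = exp(sigma*sqrt(dt)) = 1.043789; d = 1/u = 0.958048
p = (exp((r-q)*dt) - d) / (u - d) = 0.494146
Discount per step: exp(-r*dt) = 0.999584
Stock lattice S(k, i) with i counting down-moves:
  k=0: S(0,0) = 22.9100
  k=1: S(1,0) = 23.9132; S(1,1) = 21.9489
  k=2: S(2,0) = 24.9603; S(2,1) = 22.9100; S(2,2) = 21.0281
Terminal payoffs V(N, i) = max(S_T - K, 0):
  V(2,0) = 2.550348; V(2,1) = 0.500000; V(2,2) = 0.000000
Backward induction: V(k, i) = exp(-r*dt) * [p * V(k+1, i) + (1-p) * V(k+1, i+1)]; then take max(V_cont, immediate exercise) for American.
  V(1,0) = exp(-r*dt) * [p*2.550348 + (1-p)*0.500000] = 1.512541; exercise = 1.503209; V(1,0) = max -> 1.512541
  V(1,1) = exp(-r*dt) * [p*0.500000 + (1-p)*0.000000] = 0.246970; exercise = 0.000000; V(1,1) = max -> 0.246970
  V(0,0) = exp(-r*dt) * [p*1.512541 + (1-p)*0.246970] = 0.871984; exercise = 0.500000; V(0,0) = max -> 0.871984


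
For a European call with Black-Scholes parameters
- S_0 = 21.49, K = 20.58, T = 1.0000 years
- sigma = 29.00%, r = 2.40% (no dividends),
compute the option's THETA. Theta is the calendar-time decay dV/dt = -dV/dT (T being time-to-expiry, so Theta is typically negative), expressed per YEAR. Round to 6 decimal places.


Answer: Theta = -1.415677

Derivation:
d1 = 0.3769585526; d2 = 0.0869585526
phi(d1) = 0.3715813698; exp(-qT) = 1.0000000000; exp(-rT) = 0.9762857098
Theta = -S*exp(-qT)*phi(d1)*sigma/(2*sqrt(T)) - r*K*exp(-rT)*N(d2) + q*S*exp(-qT)*N(d1)
N(d1) = 0.6468977966; N(d2) = 0.5346477712; sqrt(T) = 1.0000000000
Term 1 = -21.4900 * 1.0000000000 * 0.3715813698 * 0.2900 / (2 * 1.0000000000) = -1.1578661274
Term 2 = -0.0240 * 20.5800 * 0.9762857098 * 0.5346477712 = -0.2578109180
Term 3 = 0 (no dividend yield, q = 0)
Theta = -1.1578661274 + (-0.2578109180) + (0.0000000000) = -1.415677


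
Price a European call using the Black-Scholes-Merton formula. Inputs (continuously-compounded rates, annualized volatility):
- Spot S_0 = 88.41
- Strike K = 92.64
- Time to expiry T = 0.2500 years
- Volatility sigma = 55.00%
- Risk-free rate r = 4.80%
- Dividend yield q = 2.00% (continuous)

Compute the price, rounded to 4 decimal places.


d1 = (ln(S/K) + (r - q + 0.5*sigma^2) * T) / (sigma * sqrt(T)) = -0.00699429
d2 = d1 - sigma * sqrt(T) = -0.28199429
exp(-rT) = 0.98807171; exp(-qT) = 0.99501248
C = S_0 * exp(-qT) * N(d1) - K * exp(-rT) * N(d2)
N(d1) = 0.49720971; N(d2) = 0.38897395
C = 88.4100 * 0.99501248 * 0.49720971 - 92.6400 * 0.98807171 * 0.38897395 = 8.1344

Answer: Price = 8.1344


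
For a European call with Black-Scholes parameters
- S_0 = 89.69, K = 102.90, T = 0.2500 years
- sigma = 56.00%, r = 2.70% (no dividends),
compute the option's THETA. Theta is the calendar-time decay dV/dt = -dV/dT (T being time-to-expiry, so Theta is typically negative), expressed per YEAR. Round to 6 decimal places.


Answer: Theta = -19.747526

Derivation:
d1 = -0.3266012954; d2 = -0.6066012954
phi(d1) = 0.3782224606; exp(-qT) = 1.0000000000; exp(-rT) = 0.9932727301
Theta = -S*exp(-qT)*phi(d1)*sigma/(2*sqrt(T)) - r*K*exp(-rT)*N(d2) + q*S*exp(-qT)*N(d1)
N(d1) = 0.3719847318; N(d2) = 0.2720577702; sqrt(T) = 0.5000000000
Term 1 = -89.6900 * 1.0000000000 * 0.3782224606 * 0.5600 / (2 * 0.5000000000) = -18.9967525951
Term 2 = -0.0270 * 102.9000 * 0.9932727301 * 0.2720577702 = -0.7507732415
Term 3 = 0 (no dividend yield, q = 0)
Theta = -18.9967525951 + (-0.7507732415) + (0.0000000000) = -19.747526


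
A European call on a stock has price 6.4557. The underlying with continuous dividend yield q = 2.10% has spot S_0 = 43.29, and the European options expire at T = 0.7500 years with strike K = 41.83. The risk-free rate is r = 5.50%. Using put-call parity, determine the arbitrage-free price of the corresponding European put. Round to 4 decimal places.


Answer: Put price = 3.9818

Derivation:
Put-call parity: C - P = S_0 * exp(-qT) - K * exp(-rT).
S_0 * exp(-qT) = 43.2900 * 0.98437338 = 42.61352373
K * exp(-rT) = 41.8300 * 0.95958920 = 40.13961635
P = C - S*exp(-qT) + K*exp(-rT)
P = 6.4557 - 42.61352373 + 40.13961635 = 3.9818


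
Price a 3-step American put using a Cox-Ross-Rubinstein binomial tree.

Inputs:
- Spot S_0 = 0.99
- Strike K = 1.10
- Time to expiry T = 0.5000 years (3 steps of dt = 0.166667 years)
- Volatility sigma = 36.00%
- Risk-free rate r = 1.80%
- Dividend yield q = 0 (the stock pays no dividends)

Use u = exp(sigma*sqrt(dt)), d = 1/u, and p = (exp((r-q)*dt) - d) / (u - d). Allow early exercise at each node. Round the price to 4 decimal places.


dt = T/N = 0.166667
u = exp(sigma*sqrt(dt)) = 1.158319; d = 1/u = 0.863320
p = (exp((r-q)*dt) - d) / (u - d) = 0.473508
Discount per step: exp(-r*dt) = 0.997004
Stock lattice S(k, i) with i counting down-moves:
  k=0: S(0,0) = 0.9900
  k=1: S(1,0) = 1.1467; S(1,1) = 0.8547
  k=2: S(2,0) = 1.3283; S(2,1) = 0.9900; S(2,2) = 0.7379
  k=3: S(3,0) = 1.5386; S(3,1) = 1.1467; S(3,2) = 0.8547; S(3,3) = 0.6370
Terminal payoffs V(N, i) = max(K - S_T, 0):
  V(3,0) = 0.000000; V(3,1) = 0.000000; V(3,2) = 0.245313; V(3,3) = 0.462983
Backward induction: V(k, i) = exp(-r*dt) * [p * V(k+1, i) + (1-p) * V(k+1, i+1)]; then take max(V_cont, immediate exercise) for American.
  V(2,0) = exp(-r*dt) * [p*0.000000 + (1-p)*0.000000] = 0.000000; exercise = 0.000000; V(2,0) = max -> 0.000000
  V(2,1) = exp(-r*dt) * [p*0.000000 + (1-p)*0.245313] = 0.128768; exercise = 0.110000; V(2,1) = max -> 0.128768
  V(2,2) = exp(-r*dt) * [p*0.245313 + (1-p)*0.462983] = 0.358836; exercise = 0.362131; V(2,2) = max -> 0.362131
  V(1,0) = exp(-r*dt) * [p*0.000000 + (1-p)*0.128768] = 0.067592; exercise = 0.000000; V(1,0) = max -> 0.067592
  V(1,1) = exp(-r*dt) * [p*0.128768 + (1-p)*0.362131] = 0.250878; exercise = 0.245313; V(1,1) = max -> 0.250878
  V(0,0) = exp(-r*dt) * [p*0.067592 + (1-p)*0.250878] = 0.163599; exercise = 0.110000; V(0,0) = max -> 0.163599

Answer: Price = V(0,0) = 0.1636


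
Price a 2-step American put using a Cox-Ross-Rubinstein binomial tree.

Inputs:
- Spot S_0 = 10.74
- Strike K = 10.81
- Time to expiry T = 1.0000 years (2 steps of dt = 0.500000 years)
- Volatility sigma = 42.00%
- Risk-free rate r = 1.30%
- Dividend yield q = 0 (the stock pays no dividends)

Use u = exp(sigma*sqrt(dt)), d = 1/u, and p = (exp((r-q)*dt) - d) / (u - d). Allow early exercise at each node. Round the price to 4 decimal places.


dt = T/N = 0.500000
u = exp(sigma*sqrt(dt)) = 1.345795; d = 1/u = 0.743055
p = (exp((r-q)*dt) - d) / (u - d) = 0.437114
Discount per step: exp(-r*dt) = 0.993521
Stock lattice S(k, i) with i counting down-moves:
  k=0: S(0,0) = 10.7400
  k=1: S(1,0) = 14.4538; S(1,1) = 7.9804
  k=2: S(2,0) = 19.4519; S(2,1) = 10.7400; S(2,2) = 5.9299
Terminal payoffs V(N, i) = max(K - S_T, 0):
  V(2,0) = 0.000000; V(2,1) = 0.070000; V(2,2) = 4.880112
Backward induction: V(k, i) = exp(-r*dt) * [p * V(k+1, i) + (1-p) * V(k+1, i+1)]; then take max(V_cont, immediate exercise) for American.
  V(1,0) = exp(-r*dt) * [p*0.000000 + (1-p)*0.070000] = 0.039147; exercise = 0.000000; V(1,0) = max -> 0.039147
  V(1,1) = exp(-r*dt) * [p*0.070000 + (1-p)*4.880112] = 2.759549; exercise = 2.829586; V(1,1) = max -> 2.829586
  V(0,0) = exp(-r*dt) * [p*0.039147 + (1-p)*2.829586] = 1.599416; exercise = 0.070000; V(0,0) = max -> 1.599416

Answer: Price = V(0,0) = 1.5994


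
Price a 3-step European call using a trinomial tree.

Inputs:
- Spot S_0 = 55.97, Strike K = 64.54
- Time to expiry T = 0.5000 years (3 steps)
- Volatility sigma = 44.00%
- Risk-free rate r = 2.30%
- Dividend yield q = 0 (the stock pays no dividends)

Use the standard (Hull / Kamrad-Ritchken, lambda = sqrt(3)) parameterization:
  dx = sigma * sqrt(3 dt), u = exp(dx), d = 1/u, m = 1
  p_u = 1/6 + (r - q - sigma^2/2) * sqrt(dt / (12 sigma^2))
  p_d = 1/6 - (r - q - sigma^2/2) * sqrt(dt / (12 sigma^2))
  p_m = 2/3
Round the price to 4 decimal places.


Answer: Price = V(0,0) = 4.3766

Derivation:
dt = T/N = 0.166667; dx = sigma*sqrt(3*dt) = 0.311127
u = exp(dx) = 1.364963; d = 1/u = 0.732621
p_u = 0.146900, p_m = 0.666667, p_d = 0.186434
Discount per step: exp(-r*dt) = 0.996174
Stock lattice S(k, j) with j the centered position index:
  k=0: S(0,+0) = 55.9700
  k=1: S(1,-1) = 41.0048; S(1,+0) = 55.9700; S(1,+1) = 76.3970
  k=2: S(2,-2) = 30.0410; S(2,-1) = 41.0048; S(2,+0) = 55.9700; S(2,+1) = 76.3970; S(2,+2) = 104.2790
  k=3: S(3,-3) = 22.0086; S(3,-2) = 30.0410; S(3,-1) = 41.0048; S(3,+0) = 55.9700; S(3,+1) = 76.3970; S(3,+2) = 104.2790; S(3,+3) = 142.3369
Terminal payoffs V(N, j) = max(S_T - K, 0):
  V(3,-3) = 0.000000; V(3,-2) = 0.000000; V(3,-1) = 0.000000; V(3,+0) = 0.000000; V(3,+1) = 11.856953; V(3,+2) = 39.738979; V(3,+3) = 77.796900
Backward induction: V(k, j) = exp(-r*dt) * [p_u * V(k+1, j+1) + p_m * V(k+1, j) + p_d * V(k+1, j-1)]
  V(2,-2) = exp(-r*dt) * [p_u*0.000000 + p_m*0.000000 + p_d*0.000000] = 0.000000
  V(2,-1) = exp(-r*dt) * [p_u*0.000000 + p_m*0.000000 + p_d*0.000000] = 0.000000
  V(2,+0) = exp(-r*dt) * [p_u*11.856953 + p_m*0.000000 + p_d*0.000000] = 1.735120
  V(2,+1) = exp(-r*dt) * [p_u*39.738979 + p_m*11.856953 + p_d*0.000000] = 13.689706
  V(2,+2) = exp(-r*dt) * [p_u*77.796900 + p_m*39.738979 + p_d*11.856953] = 39.977994
  V(1,-1) = exp(-r*dt) * [p_u*1.735120 + p_m*0.000000 + p_d*0.000000] = 0.253914
  V(1,+0) = exp(-r*dt) * [p_u*13.689706 + p_m*1.735120 + p_d*0.000000] = 3.155642
  V(1,+1) = exp(-r*dt) * [p_u*39.977994 + p_m*13.689706 + p_d*1.735120] = 15.264091
  V(0,+0) = exp(-r*dt) * [p_u*15.264091 + p_m*3.155642 + p_d*0.253914] = 4.376583


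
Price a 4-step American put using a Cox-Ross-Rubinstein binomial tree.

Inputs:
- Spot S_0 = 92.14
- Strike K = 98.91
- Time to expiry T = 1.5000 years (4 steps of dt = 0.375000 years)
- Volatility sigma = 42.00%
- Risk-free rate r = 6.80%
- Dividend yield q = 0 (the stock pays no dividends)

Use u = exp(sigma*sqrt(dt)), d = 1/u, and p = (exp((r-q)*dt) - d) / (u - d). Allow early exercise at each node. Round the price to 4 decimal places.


dt = T/N = 0.375000
u = exp(sigma*sqrt(dt)) = 1.293299; d = 1/u = 0.773216
p = (exp((r-q)*dt) - d) / (u - d) = 0.485714
Discount per step: exp(-r*dt) = 0.974822
Stock lattice S(k, i) with i counting down-moves:
  k=0: S(0,0) = 92.1400
  k=1: S(1,0) = 119.1646; S(1,1) = 71.2442
  k=2: S(2,0) = 154.1155; S(2,1) = 92.1400; S(2,2) = 55.0871
  k=3: S(3,0) = 199.3174; S(3,1) = 119.1646; S(3,2) = 71.2442; S(3,3) = 42.5943
  k=4: S(4,0) = 257.7770; S(4,1) = 154.1155; S(4,2) = 92.1400; S(4,3) = 55.0871; S(4,4) = 32.9346
Terminal payoffs V(N, i) = max(K - S_T, 0):
  V(4,0) = 0.000000; V(4,1) = 0.000000; V(4,2) = 6.770000; V(4,3) = 43.822859; V(4,4) = 65.975410
Backward induction: V(k, i) = exp(-r*dt) * [p * V(k+1, i) + (1-p) * V(k+1, i+1)]; then take max(V_cont, immediate exercise) for American.
  V(3,0) = exp(-r*dt) * [p*0.000000 + (1-p)*0.000000] = 0.000000; exercise = 0.000000; V(3,0) = max -> 0.000000
  V(3,1) = exp(-r*dt) * [p*0.000000 + (1-p)*6.770000] = 3.394054; exercise = 0.000000; V(3,1) = max -> 3.394054
  V(3,2) = exp(-r*dt) * [p*6.770000 + (1-p)*43.822859] = 25.175530; exercise = 27.665848; V(3,2) = max -> 27.665848
  V(3,3) = exp(-r*dt) * [p*43.822859 + (1-p)*65.975410] = 53.825405; exercise = 56.315723; V(3,3) = max -> 56.315723
  V(2,0) = exp(-r*dt) * [p*0.000000 + (1-p)*3.394054] = 1.701566; exercise = 0.000000; V(2,0) = max -> 1.701566
  V(2,1) = exp(-r*dt) * [p*3.394054 + (1-p)*27.665848] = 15.476957; exercise = 6.770000; V(2,1) = max -> 15.476957
  V(2,2) = exp(-r*dt) * [p*27.665848 + (1-p)*56.315723] = 41.332540; exercise = 43.822859; V(2,2) = max -> 43.822859
  V(1,0) = exp(-r*dt) * [p*1.701566 + (1-p)*15.476957] = 8.564842; exercise = 0.000000; V(1,0) = max -> 8.564842
  V(1,1) = exp(-r*dt) * [p*15.476957 + (1-p)*43.822859] = 29.298143; exercise = 27.665848; V(1,1) = max -> 29.298143
  V(0,0) = exp(-r*dt) * [p*8.564842 + (1-p)*29.298143] = 18.743578; exercise = 6.770000; V(0,0) = max -> 18.743578

Answer: Price = V(0,0) = 18.7436
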